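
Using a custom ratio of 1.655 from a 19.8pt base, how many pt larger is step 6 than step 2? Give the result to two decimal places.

Step 2: 19.8 × 1.655² = 54.2327pt
Step 6: 19.8 × 1.655⁶ = 406.8677pt
Difference: 406.8677 − 54.2327 = 352.6350pt

352.63pt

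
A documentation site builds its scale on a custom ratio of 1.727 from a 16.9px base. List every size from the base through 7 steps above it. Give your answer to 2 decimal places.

16.90px, 29.19px, 50.40px, 87.05px, 150.33px, 259.63px, 448.37px, 774.34px

Step 0: 16.9px
Step 1: 16.9 × 1.727 = 29.19
Step 2: 16.9 × 1.727² = 50.40
Step 3: 16.9 × 1.727³ = 87.05
Step 4: 16.9 × 1.727⁴ = 150.33
Step 5: 16.9 × 1.727⁵ = 259.63
Step 6: 16.9 × 1.727⁶ = 448.37
Step 7: 16.9 × 1.727⁷ = 774.34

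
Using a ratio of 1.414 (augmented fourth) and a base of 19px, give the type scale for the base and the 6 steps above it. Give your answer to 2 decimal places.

Step 0: 19px
Step 1: 19.0 × 1.414 = 26.87
Step 2: 19.0 × 1.414² = 37.99
Step 3: 19.0 × 1.414³ = 53.72
Step 4: 19.0 × 1.414⁴ = 75.95
Step 5: 19.0 × 1.414⁵ = 107.40
Step 6: 19.0 × 1.414⁶ = 151.86

19.00px, 26.87px, 37.99px, 53.72px, 75.95px, 107.40px, 151.86px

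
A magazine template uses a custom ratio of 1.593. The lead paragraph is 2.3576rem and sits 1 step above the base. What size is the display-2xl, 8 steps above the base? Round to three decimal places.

2.3576 × 1.593⁷ = 2.3576 × 26.03217 ≈ 61.373

61.373rem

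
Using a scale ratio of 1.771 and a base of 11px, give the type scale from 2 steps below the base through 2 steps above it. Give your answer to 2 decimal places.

Step -2: 11.0 ÷ 1.771² = 3.51
Step -1: 11.0 ÷ 1.771 = 6.21
Step 0: 11px
Step 1: 11.0 × 1.771 = 19.48
Step 2: 11.0 × 1.771² = 34.50

3.51px, 6.21px, 11.00px, 19.48px, 34.50px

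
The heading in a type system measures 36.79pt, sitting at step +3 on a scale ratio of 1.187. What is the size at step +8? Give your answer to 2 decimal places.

36.79 × 1.187⁵ = 36.79 × 2.35642 ≈ 86.693

86.69pt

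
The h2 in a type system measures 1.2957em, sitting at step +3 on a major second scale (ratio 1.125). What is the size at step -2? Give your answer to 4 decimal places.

The gap is -2 − (3) = -5 steps, so the factor is 1.125^-5.
1.2957 ÷ 1.125⁵ = 1.2957 ÷ 1.80203 ≈ 0.7190

0.7190em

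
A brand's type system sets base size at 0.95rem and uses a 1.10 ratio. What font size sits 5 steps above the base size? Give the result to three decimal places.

1.530rem

Every step multiplies by the scale ratio.
0.95 × 1.10⁵ = 0.95 × 1.61051 ≈ 1.530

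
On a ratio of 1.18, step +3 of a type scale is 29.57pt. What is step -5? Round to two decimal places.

29.57 ÷ 1.18⁸ = 29.57 ÷ 3.75886 ≈ 7.867

7.87pt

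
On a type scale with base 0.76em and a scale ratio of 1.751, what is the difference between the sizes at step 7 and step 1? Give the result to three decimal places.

37.024em

Step 1: 0.76 × 1.751 = 1.33076em
Step 7: 0.76 × 1.751⁷ = 38.35453em
Difference: 38.35453 − 1.33076 = 37.02377em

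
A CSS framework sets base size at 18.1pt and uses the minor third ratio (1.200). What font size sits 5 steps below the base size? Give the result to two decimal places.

Every step multiplies by the scale ratio.
18.1 ÷ 1.200⁵ = 18.1 ÷ 2.48832 ≈ 7.27

7.27pt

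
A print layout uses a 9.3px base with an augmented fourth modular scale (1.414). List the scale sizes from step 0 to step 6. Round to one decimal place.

9.3px, 13.2px, 18.6px, 26.3px, 37.2px, 52.6px, 74.3px

Step 0: 9.3px
Step 1: 9.3 × 1.414 = 13.2
Step 2: 9.3 × 1.414² = 18.6
Step 3: 9.3 × 1.414³ = 26.3
Step 4: 9.3 × 1.414⁴ = 37.2
Step 5: 9.3 × 1.414⁵ = 52.6
Step 6: 9.3 × 1.414⁶ = 74.3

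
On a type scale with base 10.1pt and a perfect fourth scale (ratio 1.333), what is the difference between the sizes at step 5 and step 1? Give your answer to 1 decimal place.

Step 1: 10.1 × 1.333 = 13.463pt
Step 5: 10.1 × 1.333⁵ = 42.508pt
Difference: 42.508 − 13.463 = 29.045pt

29.0pt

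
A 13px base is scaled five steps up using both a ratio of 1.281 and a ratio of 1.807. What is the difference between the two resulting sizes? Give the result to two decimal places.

205.62px

At 1.281: 13.0 × 1.281⁵ = 44.8424px
At 1.807: 13.0 × 1.807⁵ = 250.4575px
Difference: 250.4575 − 44.8424 = 205.6151px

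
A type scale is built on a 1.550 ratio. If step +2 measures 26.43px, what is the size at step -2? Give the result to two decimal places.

Moving from step +2 to step -2 is 4 steps down, so divide by r⁴.
26.43 ÷ 1.550⁴ = 26.43 ÷ 5.77201 ≈ 4.579

4.58px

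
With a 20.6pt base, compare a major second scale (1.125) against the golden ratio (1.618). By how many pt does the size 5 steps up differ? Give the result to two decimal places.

Major second: 20.6 × 1.125⁵ = 37.1219pt
Golden ratio: 20.6 × 1.618⁵ = 228.4335pt
Difference: 228.4335 − 37.1219 = 191.3116pt

191.31pt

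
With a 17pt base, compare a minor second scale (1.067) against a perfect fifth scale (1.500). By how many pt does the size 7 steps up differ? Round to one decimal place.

Minor second: 17.0 × 1.067⁷ = 26.767pt
Perfect fifth: 17.0 × 1.500⁷ = 290.461pt
Difference: 290.461 − 26.767 = 263.694pt

263.7pt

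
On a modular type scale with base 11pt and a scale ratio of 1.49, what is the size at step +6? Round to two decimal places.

11.0 × 1.49⁶ = 11.0 × 10.94253 ≈ 120.37

120.37pt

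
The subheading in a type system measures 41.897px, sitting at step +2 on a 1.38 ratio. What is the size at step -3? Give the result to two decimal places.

8.37px

41.897 ÷ 1.38⁵ = 41.897 ÷ 5.00490 ≈ 8.371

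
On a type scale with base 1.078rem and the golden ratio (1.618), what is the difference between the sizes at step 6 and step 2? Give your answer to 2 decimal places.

16.52rem

Step 2: 1.078 × 1.618² = 2.8221rem
Step 6: 1.078 × 1.618⁶ = 19.3415rem
Difference: 19.3415 − 2.8221 = 16.5194rem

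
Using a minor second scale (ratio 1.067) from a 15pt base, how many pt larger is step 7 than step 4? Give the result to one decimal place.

Step 4: 15.0 × 1.067⁴ = 19.442pt
Step 7: 15.0 × 1.067⁷ = 23.618pt
Difference: 23.618 − 19.442 = 4.176pt

4.2pt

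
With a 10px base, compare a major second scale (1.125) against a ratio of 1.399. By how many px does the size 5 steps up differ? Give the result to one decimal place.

35.6px

Major second: 10.0 × 1.125⁵ = 18.020px
At 1.399: 10.0 × 1.399⁵ = 53.591px
Difference: 53.591 − 18.020 = 35.571px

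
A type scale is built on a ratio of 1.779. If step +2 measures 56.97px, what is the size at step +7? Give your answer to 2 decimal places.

The gap is 7 − (2) = 5 steps, so the factor is 1.779^5.
56.97 × 1.779⁵ = 56.97 × 17.81885 ≈ 1015.140

1015.14px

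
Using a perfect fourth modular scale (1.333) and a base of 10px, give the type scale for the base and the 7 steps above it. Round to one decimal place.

10.0px, 13.3px, 17.8px, 23.7px, 31.6px, 42.1px, 56.1px, 74.8px

Step 0: 10px
Step 1: 10.0 × 1.333 = 13.3
Step 2: 10.0 × 1.333² = 17.8
Step 3: 10.0 × 1.333³ = 23.7
Step 4: 10.0 × 1.333⁴ = 31.6
Step 5: 10.0 × 1.333⁵ = 42.1
Step 6: 10.0 × 1.333⁶ = 56.1
Step 7: 10.0 × 1.333⁷ = 74.8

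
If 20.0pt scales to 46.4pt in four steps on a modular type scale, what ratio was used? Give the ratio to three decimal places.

The ratio satisfies 20.0 × r⁴ = 46.4, so r = (46.4 / 20.0)^(1/4).
r = 2.3200^(1/4) ≈ 1.2342

1.234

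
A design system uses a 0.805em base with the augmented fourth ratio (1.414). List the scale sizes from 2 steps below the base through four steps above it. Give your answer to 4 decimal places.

Step -2: 0.805 ÷ 1.414² = 0.4026
Step -1: 0.805 ÷ 1.414 = 0.5693
Step 0: 0.805em
Step 1: 0.805 × 1.414 = 1.1383
Step 2: 0.805 × 1.414² = 1.6095
Step 3: 0.805 × 1.414³ = 2.2759
Step 4: 0.805 × 1.414⁴ = 3.2181

0.4026em, 0.5693em, 0.8050em, 1.1383em, 1.6095em, 2.2759em, 3.2181em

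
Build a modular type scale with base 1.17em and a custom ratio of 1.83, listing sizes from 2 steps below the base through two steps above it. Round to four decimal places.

Step -2: 1.17 ÷ 1.83² = 0.3494
Step -1: 1.17 ÷ 1.83 = 0.6393
Step 0: 1.17em
Step 1: 1.17 × 1.83 = 2.1411
Step 2: 1.17 × 1.83² = 3.9182

0.3494em, 0.6393em, 1.1700em, 2.1411em, 3.9182em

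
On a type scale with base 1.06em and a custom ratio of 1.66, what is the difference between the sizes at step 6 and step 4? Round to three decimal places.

Step 4: 1.06 × 1.66⁴ = 8.04893em
Step 6: 1.06 × 1.66⁶ = 22.17963em
Difference: 22.17963 − 8.04893 = 14.13070em

14.131em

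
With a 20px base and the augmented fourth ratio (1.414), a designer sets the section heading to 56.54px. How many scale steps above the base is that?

1.414ⁿ = 56.54 / 20 = 2.8270
n = ln(2.8270) / ln(1.414) = 1.0392 / 0.3464 ≈ 3.00

3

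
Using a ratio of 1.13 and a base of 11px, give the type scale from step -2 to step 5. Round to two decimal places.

8.61px, 9.73px, 11.00px, 12.43px, 14.05px, 15.87px, 17.94px, 20.27px

Step -2: 11.0 ÷ 1.13² = 8.61
Step -1: 11.0 ÷ 1.13 = 9.73
Step 0: 11px
Step 1: 11.0 × 1.13 = 12.43
Step 2: 11.0 × 1.13² = 14.05
Step 3: 11.0 × 1.13³ = 15.87
Step 4: 11.0 × 1.13⁴ = 17.94
Step 5: 11.0 × 1.13⁵ = 20.27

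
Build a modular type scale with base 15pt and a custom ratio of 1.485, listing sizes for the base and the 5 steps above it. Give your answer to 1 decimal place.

15.0pt, 22.3pt, 33.1pt, 49.1pt, 72.9pt, 108.3pt

Step 0: 15pt
Step 1: 15.0 × 1.485 = 22.3
Step 2: 15.0 × 1.485² = 33.1
Step 3: 15.0 × 1.485³ = 49.1
Step 4: 15.0 × 1.485⁴ = 72.9
Step 5: 15.0 × 1.485⁵ = 108.3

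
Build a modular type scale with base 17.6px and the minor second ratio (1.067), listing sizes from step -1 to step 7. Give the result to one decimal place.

Step -1: 17.6 ÷ 1.067 = 16.5
Step 0: 17.6px
Step 1: 17.6 × 1.067 = 18.8
Step 2: 17.6 × 1.067² = 20.0
Step 3: 17.6 × 1.067³ = 21.4
Step 4: 17.6 × 1.067⁴ = 22.8
Step 5: 17.6 × 1.067⁵ = 24.3
Step 6: 17.6 × 1.067⁶ = 26.0
Step 7: 17.6 × 1.067⁷ = 27.7

16.5px, 17.6px, 18.8px, 20.0px, 21.4px, 22.8px, 24.3px, 26.0px, 27.7px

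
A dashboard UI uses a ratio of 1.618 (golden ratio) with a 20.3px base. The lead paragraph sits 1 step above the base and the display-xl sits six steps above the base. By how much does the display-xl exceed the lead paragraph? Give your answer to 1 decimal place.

331.4px

Step 1: 20.3 × 1.618 = 32.845px
Step 6: 20.3 × 1.618⁶ = 364.223px
Difference: 364.223 − 32.845 = 331.378px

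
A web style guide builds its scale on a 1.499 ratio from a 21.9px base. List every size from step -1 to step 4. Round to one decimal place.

Step -1: 21.9 ÷ 1.499 = 14.6
Step 0: 21.9px
Step 1: 21.9 × 1.499 = 32.8
Step 2: 21.9 × 1.499² = 49.2
Step 3: 21.9 × 1.499³ = 73.8
Step 4: 21.9 × 1.499⁴ = 110.6

14.6px, 21.9px, 32.8px, 49.2px, 73.8px, 110.6px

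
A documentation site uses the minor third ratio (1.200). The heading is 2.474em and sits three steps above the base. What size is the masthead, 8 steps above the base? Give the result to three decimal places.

2.474 × 1.200⁵ = 2.474 × 2.48832 ≈ 6.156

6.156em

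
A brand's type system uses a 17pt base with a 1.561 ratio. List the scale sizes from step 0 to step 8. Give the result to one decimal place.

Step 0: 17pt
Step 1: 17.0 × 1.561 = 26.5
Step 2: 17.0 × 1.561² = 41.4
Step 3: 17.0 × 1.561³ = 64.7
Step 4: 17.0 × 1.561⁴ = 100.9
Step 5: 17.0 × 1.561⁵ = 157.6
Step 6: 17.0 × 1.561⁶ = 246.0
Step 7: 17.0 × 1.561⁷ = 383.9
Step 8: 17.0 × 1.561⁸ = 599.3

17.0pt, 26.5pt, 41.4pt, 64.7pt, 100.9pt, 157.6pt, 246.0pt, 383.9pt, 599.3pt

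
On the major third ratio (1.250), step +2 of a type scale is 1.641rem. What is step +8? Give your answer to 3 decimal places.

6.260rem

1.641 × 1.250⁶ = 1.641 × 3.81470 ≈ 6.260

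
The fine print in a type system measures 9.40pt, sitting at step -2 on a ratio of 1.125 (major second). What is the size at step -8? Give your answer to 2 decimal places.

9.40 ÷ 1.125⁶ = 9.40 ÷ 2.02729 ≈ 4.637

4.64pt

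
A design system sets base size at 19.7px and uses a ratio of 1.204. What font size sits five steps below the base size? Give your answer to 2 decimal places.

7.79px

A modular type scale is a geometric sequence: sizeₙ = base × rⁿ.
19.7 ÷ 1.204⁵ = 19.7 ÷ 2.53007 ≈ 7.79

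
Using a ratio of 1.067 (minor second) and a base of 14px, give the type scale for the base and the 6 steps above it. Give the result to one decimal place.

Step 0: 14px
Step 1: 14.0 × 1.067 = 14.9
Step 2: 14.0 × 1.067² = 15.9
Step 3: 14.0 × 1.067³ = 17.0
Step 4: 14.0 × 1.067⁴ = 18.1
Step 5: 14.0 × 1.067⁵ = 19.4
Step 6: 14.0 × 1.067⁶ = 20.7

14.0px, 14.9px, 15.9px, 17.0px, 18.1px, 19.4px, 20.7px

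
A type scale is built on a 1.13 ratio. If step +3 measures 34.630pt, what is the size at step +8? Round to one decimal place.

63.8pt

Moving from step +3 to step +8 is 5 steps up, so multiply by r⁵.
34.630 × 1.13⁵ = 34.630 × 1.84244 ≈ 63.804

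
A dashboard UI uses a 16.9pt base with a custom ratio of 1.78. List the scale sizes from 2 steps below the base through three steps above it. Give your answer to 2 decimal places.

5.33pt, 9.49pt, 16.90pt, 30.08pt, 53.55pt, 95.31pt

Step -2: 16.9 ÷ 1.78² = 5.33
Step -1: 16.9 ÷ 1.78 = 9.49
Step 0: 16.9pt
Step 1: 16.9 × 1.78 = 30.08
Step 2: 16.9 × 1.78² = 53.55
Step 3: 16.9 × 1.78³ = 95.31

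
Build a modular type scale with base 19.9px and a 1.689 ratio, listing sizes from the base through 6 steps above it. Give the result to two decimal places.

Step 0: 19.9px
Step 1: 19.9 × 1.689 = 33.61
Step 2: 19.9 × 1.689² = 56.77
Step 3: 19.9 × 1.689³ = 95.88
Step 4: 19.9 × 1.689⁴ = 161.95
Step 5: 19.9 × 1.689⁵ = 273.53
Step 6: 19.9 × 1.689⁶ = 461.99

19.90px, 33.61px, 56.77px, 95.88px, 161.95px, 273.53px, 461.99px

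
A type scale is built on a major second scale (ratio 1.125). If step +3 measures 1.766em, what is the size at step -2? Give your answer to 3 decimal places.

0.980em

Moving from step +3 to step -2 is 5 steps down, so divide by r⁵.
1.766 ÷ 1.125⁵ = 1.766 ÷ 1.80203 ≈ 0.980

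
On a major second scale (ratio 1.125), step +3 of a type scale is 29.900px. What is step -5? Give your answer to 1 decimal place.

11.7px

29.900 ÷ 1.125⁸ = 29.900 ÷ 2.56578 ≈ 11.653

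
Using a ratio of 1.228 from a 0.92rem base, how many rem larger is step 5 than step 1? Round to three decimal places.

1.439rem

Step 1: 0.92 × 1.228 = 1.12976rem
Step 5: 0.92 × 1.228⁵ = 2.56909rem
Difference: 2.56909 − 1.12976 = 1.43933rem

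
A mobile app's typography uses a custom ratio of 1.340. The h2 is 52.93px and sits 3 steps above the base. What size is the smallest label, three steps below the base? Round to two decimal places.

52.93 ÷ 1.340⁶ = 52.93 ÷ 5.78934 ≈ 9.143

9.14px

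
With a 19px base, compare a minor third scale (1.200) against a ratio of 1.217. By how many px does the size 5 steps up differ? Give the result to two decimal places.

Minor third: 19.0 × 1.200⁵ = 47.2781px
At 1.217: 19.0 × 1.217⁵ = 50.7232px
Difference: 50.7232 − 47.2781 = 3.4451px

3.45px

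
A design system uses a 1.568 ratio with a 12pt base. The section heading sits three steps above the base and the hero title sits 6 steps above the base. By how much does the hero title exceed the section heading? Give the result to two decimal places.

132.08pt

Step 3: 12.0 × 1.568³ = 46.2615pt
Step 6: 12.0 × 1.568⁶ = 178.3436pt
Difference: 178.3436 − 46.2615 = 132.0821pt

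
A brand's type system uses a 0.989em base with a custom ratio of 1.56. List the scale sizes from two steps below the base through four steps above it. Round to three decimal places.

0.406em, 0.634em, 0.989em, 1.543em, 2.407em, 3.755em, 5.857em

Step -2: 0.989 ÷ 1.56² = 0.406
Step -1: 0.989 ÷ 1.56 = 0.634
Step 0: 0.989em
Step 1: 0.989 × 1.56 = 1.543
Step 2: 0.989 × 1.56² = 2.407
Step 3: 0.989 × 1.56³ = 3.755
Step 4: 0.989 × 1.56⁴ = 5.857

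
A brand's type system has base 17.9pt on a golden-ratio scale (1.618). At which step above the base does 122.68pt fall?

4

1.618ⁿ = 122.68 / 17.9 = 6.8536
n = ln(6.8536) / ln(1.618) = 1.9248 / 0.4812 ≈ 4.00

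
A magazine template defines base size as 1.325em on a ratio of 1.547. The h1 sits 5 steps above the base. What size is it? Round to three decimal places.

11.740em

A modular type scale is a geometric sequence: sizeₙ = base × rⁿ.
1.325 × 1.547⁵ = 1.325 × 8.86036 ≈ 11.740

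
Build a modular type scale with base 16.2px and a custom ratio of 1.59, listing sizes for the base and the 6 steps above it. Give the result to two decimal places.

Step 0: 16.2px
Step 1: 16.2 × 1.59 = 25.76
Step 2: 16.2 × 1.59² = 40.96
Step 3: 16.2 × 1.59³ = 65.12
Step 4: 16.2 × 1.59⁴ = 103.54
Step 5: 16.2 × 1.59⁵ = 164.63
Step 6: 16.2 × 1.59⁶ = 261.76

16.20px, 25.76px, 40.96px, 65.12px, 103.54px, 164.63px, 261.76px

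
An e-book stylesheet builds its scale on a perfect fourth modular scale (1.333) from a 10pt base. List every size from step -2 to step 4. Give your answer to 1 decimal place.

Step -2: 10.0 ÷ 1.333² = 5.6
Step -1: 10.0 ÷ 1.333 = 7.5
Step 0: 10pt
Step 1: 10.0 × 1.333 = 13.3
Step 2: 10.0 × 1.333² = 17.8
Step 3: 10.0 × 1.333³ = 23.7
Step 4: 10.0 × 1.333⁴ = 31.6

5.6pt, 7.5pt, 10.0pt, 13.3pt, 17.8pt, 23.7pt, 31.6pt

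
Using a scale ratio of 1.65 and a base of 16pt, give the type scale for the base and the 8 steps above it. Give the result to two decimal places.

16.00pt, 26.40pt, 43.56pt, 71.87pt, 118.59pt, 195.68pt, 322.87pt, 532.73pt, 879.01pt

Step 0: 16pt
Step 1: 16.0 × 1.65 = 26.40
Step 2: 16.0 × 1.65² = 43.56
Step 3: 16.0 × 1.65³ = 71.87
Step 4: 16.0 × 1.65⁴ = 118.59
Step 5: 16.0 × 1.65⁵ = 195.68
Step 6: 16.0 × 1.65⁶ = 322.87
Step 7: 16.0 × 1.65⁷ = 532.73
Step 8: 16.0 × 1.65⁸ = 879.01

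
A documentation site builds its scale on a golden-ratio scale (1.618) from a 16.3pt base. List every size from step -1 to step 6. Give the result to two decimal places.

Step -1: 16.3 ÷ 1.618 = 10.07
Step 0: 16.3pt
Step 1: 16.3 × 1.618 = 26.37
Step 2: 16.3 × 1.618² = 42.67
Step 3: 16.3 × 1.618³ = 69.04
Step 4: 16.3 × 1.618⁴ = 111.71
Step 5: 16.3 × 1.618⁵ = 180.75
Step 6: 16.3 × 1.618⁶ = 292.45

10.07pt, 16.30pt, 26.37pt, 42.67pt, 69.04pt, 111.71pt, 180.75pt, 292.45pt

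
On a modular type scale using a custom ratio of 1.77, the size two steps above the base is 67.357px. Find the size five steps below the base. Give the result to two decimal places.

The gap is -5 − (2) = -7 steps, so the factor is 1.77^-7.
67.357 ÷ 1.77⁷ = 67.357 ÷ 54.42681 ≈ 1.238

1.24px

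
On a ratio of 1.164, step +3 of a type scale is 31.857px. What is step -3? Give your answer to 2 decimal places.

12.81px

31.857 ÷ 1.164⁶ = 31.857 ÷ 2.48724 ≈ 12.808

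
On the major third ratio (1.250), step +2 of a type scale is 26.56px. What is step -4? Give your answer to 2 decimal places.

The gap is -4 − (2) = -6 steps, so the factor is 1.250^-6.
26.56 ÷ 1.250⁶ = 26.56 ÷ 3.81470 ≈ 6.963

6.96px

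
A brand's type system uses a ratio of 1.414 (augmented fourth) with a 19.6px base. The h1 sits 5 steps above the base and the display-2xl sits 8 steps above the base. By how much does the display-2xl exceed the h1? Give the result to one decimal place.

Step 5: 19.6 × 1.414⁵ = 110.791px
Step 8: 19.6 × 1.414⁸ = 313.221px
Difference: 313.221 − 110.791 = 202.430px

202.4px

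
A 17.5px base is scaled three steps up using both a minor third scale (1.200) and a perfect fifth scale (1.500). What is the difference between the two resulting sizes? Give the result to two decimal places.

Minor third: 17.5 × 1.200³ = 30.2400px
Perfect fifth: 17.5 × 1.500³ = 59.0625px
Difference: 59.0625 − 30.2400 = 28.8225px

28.82px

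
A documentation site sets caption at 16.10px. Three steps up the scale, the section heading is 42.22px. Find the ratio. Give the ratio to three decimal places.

1.379

The ratio satisfies 16.10 × r³ = 42.22, so r = (42.22 / 16.10)^(1/3).
r = 2.6224^(1/3) ≈ 1.3790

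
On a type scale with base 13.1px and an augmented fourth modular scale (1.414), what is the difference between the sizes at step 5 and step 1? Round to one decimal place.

55.5px

Step 1: 13.1 × 1.414 = 18.523px
Step 5: 13.1 × 1.414⁵ = 74.049px
Difference: 74.049 − 18.523 = 55.526px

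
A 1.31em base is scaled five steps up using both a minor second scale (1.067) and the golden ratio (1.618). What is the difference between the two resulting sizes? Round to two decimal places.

12.71em

Minor second: 1.31 × 1.067⁵ = 1.8117em
Golden ratio: 1.31 × 1.618⁵ = 14.5266em
Difference: 14.5266 − 1.8117 = 12.7149em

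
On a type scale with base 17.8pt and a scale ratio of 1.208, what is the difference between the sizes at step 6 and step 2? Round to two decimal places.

29.34pt

Step 2: 17.8 × 1.208² = 25.9749pt
Step 6: 17.8 × 1.208⁶ = 55.3123pt
Difference: 55.3123 − 25.9749 = 29.3374pt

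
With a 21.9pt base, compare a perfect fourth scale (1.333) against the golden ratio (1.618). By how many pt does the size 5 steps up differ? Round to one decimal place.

Perfect fourth: 21.9 × 1.333⁵ = 92.171pt
Golden ratio: 21.9 × 1.618⁵ = 242.849pt
Difference: 242.849 − 92.171 = 150.678pt

150.7pt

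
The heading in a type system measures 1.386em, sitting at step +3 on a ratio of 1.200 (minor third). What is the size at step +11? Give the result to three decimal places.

5.960em

1.386 × 1.200⁸ = 1.386 × 4.29982 ≈ 5.960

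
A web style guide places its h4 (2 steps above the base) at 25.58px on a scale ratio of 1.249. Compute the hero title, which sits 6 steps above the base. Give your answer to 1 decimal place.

25.58 × 1.249⁴ = 25.58 × 2.43360 ≈ 62.252

62.3px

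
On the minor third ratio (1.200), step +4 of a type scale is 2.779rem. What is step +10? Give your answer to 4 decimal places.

2.779 × 1.200⁶ = 2.779 × 2.98598 ≈ 8.2980

8.2980rem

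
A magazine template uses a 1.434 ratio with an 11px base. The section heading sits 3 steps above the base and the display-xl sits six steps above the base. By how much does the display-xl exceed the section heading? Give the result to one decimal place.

63.2px

Step 3: 11.0 × 1.434³ = 32.437px
Step 6: 11.0 × 1.434⁶ = 95.651px
Difference: 95.651 − 32.437 = 63.214px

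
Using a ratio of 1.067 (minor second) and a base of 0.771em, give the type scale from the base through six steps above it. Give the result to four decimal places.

Step 0: 0.771em
Step 1: 0.771 × 1.067 = 0.8227
Step 2: 0.771 × 1.067² = 0.8778
Step 3: 0.771 × 1.067³ = 0.9366
Step 4: 0.771 × 1.067⁴ = 0.9993
Step 5: 0.771 × 1.067⁵ = 1.0663
Step 6: 0.771 × 1.067⁶ = 1.1377

0.7710em, 0.8227em, 0.8778em, 0.9366em, 0.9993em, 1.0663em, 1.1377em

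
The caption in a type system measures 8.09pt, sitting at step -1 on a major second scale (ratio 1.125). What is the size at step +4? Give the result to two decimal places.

14.58pt

8.09 × 1.125⁵ = 8.09 × 1.80203 ≈ 14.578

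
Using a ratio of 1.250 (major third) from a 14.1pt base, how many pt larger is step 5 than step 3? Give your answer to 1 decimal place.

Step 3: 14.1 × 1.250³ = 27.539pt
Step 5: 14.1 × 1.250⁵ = 43.030pt
Difference: 43.030 − 27.539 = 15.491pt

15.5pt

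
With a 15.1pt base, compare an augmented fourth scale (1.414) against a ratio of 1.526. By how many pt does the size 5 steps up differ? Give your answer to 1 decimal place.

Augmented fourth: 15.1 × 1.414⁵ = 85.354pt
At 1.526: 15.1 × 1.526⁵ = 124.954pt
Difference: 124.954 − 85.354 = 39.600pt

39.6pt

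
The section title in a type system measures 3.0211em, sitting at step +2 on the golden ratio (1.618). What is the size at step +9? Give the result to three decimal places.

87.703em

3.0211 × 1.618⁷ = 3.0211 × 29.03017 ≈ 87.703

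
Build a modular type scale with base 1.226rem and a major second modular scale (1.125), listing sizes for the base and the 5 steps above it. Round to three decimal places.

1.226rem, 1.379rem, 1.552rem, 1.746rem, 1.964rem, 2.209rem

Step 0: 1.226rem
Step 1: 1.226 × 1.125 = 1.379
Step 2: 1.226 × 1.125² = 1.552
Step 3: 1.226 × 1.125³ = 1.746
Step 4: 1.226 × 1.125⁴ = 1.964
Step 5: 1.226 × 1.125⁵ = 2.209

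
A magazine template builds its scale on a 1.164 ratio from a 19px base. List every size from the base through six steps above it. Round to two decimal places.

Step 0: 19px
Step 1: 19.0 × 1.164 = 22.12
Step 2: 19.0 × 1.164² = 25.74
Step 3: 19.0 × 1.164³ = 29.96
Step 4: 19.0 × 1.164⁴ = 34.88
Step 5: 19.0 × 1.164⁵ = 40.60
Step 6: 19.0 × 1.164⁶ = 47.26

19.00px, 22.12px, 25.74px, 29.96px, 34.88px, 40.60px, 47.26px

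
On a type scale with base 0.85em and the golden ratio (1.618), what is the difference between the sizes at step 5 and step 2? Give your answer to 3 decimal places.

7.200em

Step 2: 0.85 × 1.618² = 2.22524em
Step 5: 0.85 × 1.618⁵ = 9.42565em
Difference: 9.42565 − 2.22524 = 7.20041em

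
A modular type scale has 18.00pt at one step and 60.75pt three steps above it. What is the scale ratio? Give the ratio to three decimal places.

1.500

r³ = 60.75 / 18.00, so r = (60.75/18.00)^(1/3).
r = 3.3750^(1/3) ≈ 1.5000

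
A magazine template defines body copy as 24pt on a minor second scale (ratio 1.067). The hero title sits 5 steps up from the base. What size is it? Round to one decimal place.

24.0 × 1.067⁵ = 24.0 × 1.38300 ≈ 33.19

33.2pt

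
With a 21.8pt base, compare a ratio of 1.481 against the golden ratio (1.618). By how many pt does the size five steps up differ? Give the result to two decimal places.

86.42pt

At 1.481: 21.8 × 1.481⁵ = 155.3216pt
Golden ratio: 21.8 × 1.618⁵ = 241.7403pt
Difference: 241.7403 − 155.3216 = 86.4187pt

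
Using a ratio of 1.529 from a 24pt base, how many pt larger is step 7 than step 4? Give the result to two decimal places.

Step 4: 24.0 × 1.529⁴ = 131.1720pt
Step 7: 24.0 × 1.529⁷ = 468.8821pt
Difference: 468.8821 − 131.1720 = 337.7101pt

337.71pt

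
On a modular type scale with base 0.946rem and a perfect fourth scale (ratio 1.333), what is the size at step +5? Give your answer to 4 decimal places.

3.9815rem

A modular type scale is a geometric sequence: sizeₙ = base × rⁿ.
0.946 × 1.333⁵ = 0.946 × 4.20873 ≈ 3.9815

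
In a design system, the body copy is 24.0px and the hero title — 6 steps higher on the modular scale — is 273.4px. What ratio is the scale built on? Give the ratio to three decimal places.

1.500

r⁶ = 273.4 / 24.0, so r = (273.4/24.0)^(1/6).
r = 11.3917^(1/6) ≈ 1.5000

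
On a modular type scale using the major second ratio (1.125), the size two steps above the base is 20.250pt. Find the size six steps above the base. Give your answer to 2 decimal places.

32.44pt

20.250 × 1.125⁴ = 20.250 × 1.60181 ≈ 32.437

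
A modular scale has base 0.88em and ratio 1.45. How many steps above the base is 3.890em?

1.45ⁿ = 3.890 / 0.88 = 4.4205
n = ln(4.4205) / ln(1.45) = 1.4862 / 0.3716 ≈ 4.00

4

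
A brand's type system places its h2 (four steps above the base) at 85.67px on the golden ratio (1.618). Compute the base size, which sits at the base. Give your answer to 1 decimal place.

12.5px

Moving from step +4 to step +0 is 4 steps down, so divide by r⁴.
85.67 ÷ 1.618⁴ = 85.67 ÷ 6.85353 ≈ 12.500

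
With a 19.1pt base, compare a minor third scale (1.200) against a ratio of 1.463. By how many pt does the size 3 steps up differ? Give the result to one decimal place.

Minor third: 19.1 × 1.200³ = 33.005pt
At 1.463: 19.1 × 1.463³ = 59.809pt
Difference: 59.809 − 33.005 = 26.804pt

26.8pt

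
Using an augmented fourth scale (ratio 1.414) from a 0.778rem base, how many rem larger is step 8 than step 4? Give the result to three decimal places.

9.323rem

Step 4: 0.778 × 1.414⁴ = 3.11012rem
Step 8: 0.778 × 1.414⁸ = 12.43297rem
Difference: 12.43297 − 3.11012 = 9.32285rem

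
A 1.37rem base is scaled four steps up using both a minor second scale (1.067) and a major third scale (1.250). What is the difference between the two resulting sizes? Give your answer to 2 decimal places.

Minor second: 1.37 × 1.067⁴ = 1.7757rem
Major third: 1.37 × 1.250⁴ = 3.3447rem
Difference: 3.3447 − 1.7757 = 1.5690rem

1.57rem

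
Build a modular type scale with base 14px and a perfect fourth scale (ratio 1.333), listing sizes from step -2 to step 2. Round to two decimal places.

7.88px, 10.50px, 14.00px, 18.66px, 24.88px

Step -2: 14.0 ÷ 1.333² = 7.88
Step -1: 14.0 ÷ 1.333 = 10.50
Step 0: 14px
Step 1: 14.0 × 1.333 = 18.66
Step 2: 14.0 × 1.333² = 24.88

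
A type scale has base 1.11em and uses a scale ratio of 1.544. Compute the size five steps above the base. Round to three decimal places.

Each step on a modular scale multiplies by the ratio, so the size n steps from the base is base × ratioⁿ.
1.11 × 1.544⁵ = 1.11 × 8.77478 ≈ 9.740

9.740em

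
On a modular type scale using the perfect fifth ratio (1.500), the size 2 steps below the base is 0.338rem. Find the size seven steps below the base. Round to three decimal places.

0.045rem

Moving from step -2 to step -7 is 5 steps down, so divide by r⁵.
0.338 ÷ 1.500⁵ = 0.338 ÷ 7.59375 ≈ 0.045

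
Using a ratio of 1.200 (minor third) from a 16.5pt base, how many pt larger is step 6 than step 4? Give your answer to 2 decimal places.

15.05pt

Step 4: 16.5 × 1.200⁴ = 34.2144pt
Step 6: 16.5 × 1.200⁶ = 49.2687pt
Difference: 49.2687 − 34.2144 = 15.0543pt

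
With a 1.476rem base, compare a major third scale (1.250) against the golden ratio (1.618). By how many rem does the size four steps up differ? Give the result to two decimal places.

6.51rem

Major third: 1.476 × 1.250⁴ = 3.6035rem
Golden ratio: 1.476 × 1.618⁴ = 10.1158rem
Difference: 10.1158 − 3.6035 = 6.5123rem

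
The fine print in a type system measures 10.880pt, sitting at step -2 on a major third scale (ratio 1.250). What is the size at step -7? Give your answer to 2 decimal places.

10.880 ÷ 1.250⁵ = 10.880 ÷ 3.05176 ≈ 3.565

3.57pt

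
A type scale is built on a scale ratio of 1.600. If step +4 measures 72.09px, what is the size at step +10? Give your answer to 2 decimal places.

The gap is 10 − (4) = 6 steps, so the factor is 1.600^6.
72.09 × 1.600⁶ = 72.09 × 16.77722 ≈ 1209.470

1209.47px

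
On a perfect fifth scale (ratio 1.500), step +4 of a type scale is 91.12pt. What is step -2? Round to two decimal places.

91.12 ÷ 1.500⁶ = 91.12 ÷ 11.39062 ≈ 8.000

8.00pt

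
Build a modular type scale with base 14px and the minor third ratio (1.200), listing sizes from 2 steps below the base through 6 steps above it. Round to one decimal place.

9.7px, 11.7px, 14.0px, 16.8px, 20.2px, 24.2px, 29.0px, 34.8px, 41.8px

Step -2: 14.0 ÷ 1.200² = 9.7
Step -1: 14.0 ÷ 1.200 = 11.7
Step 0: 14px
Step 1: 14.0 × 1.200 = 16.8
Step 2: 14.0 × 1.200² = 20.2
Step 3: 14.0 × 1.200³ = 24.2
Step 4: 14.0 × 1.200⁴ = 29.0
Step 5: 14.0 × 1.200⁵ = 34.8
Step 6: 14.0 × 1.200⁶ = 41.8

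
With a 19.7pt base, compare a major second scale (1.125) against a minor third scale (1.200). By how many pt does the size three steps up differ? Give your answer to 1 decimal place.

6.0pt

Major second: 19.7 × 1.125³ = 28.049pt
Minor third: 19.7 × 1.200³ = 34.042pt
Difference: 34.042 − 28.049 = 5.993pt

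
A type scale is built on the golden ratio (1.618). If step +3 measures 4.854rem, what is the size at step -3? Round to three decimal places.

0.271rem

4.854 ÷ 1.618⁶ = 4.854 ÷ 17.94201 ≈ 0.271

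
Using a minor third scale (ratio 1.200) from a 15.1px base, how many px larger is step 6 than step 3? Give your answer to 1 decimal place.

19.0px

Step 3: 15.1 × 1.200³ = 26.093px
Step 6: 15.1 × 1.200⁶ = 45.088px
Difference: 45.088 − 26.093 = 18.995px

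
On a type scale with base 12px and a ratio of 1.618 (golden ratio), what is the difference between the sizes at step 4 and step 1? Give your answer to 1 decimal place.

Step 1: 12.0 × 1.618 = 19.416px
Step 4: 12.0 × 1.618⁴ = 82.242px
Difference: 82.242 − 19.416 = 62.826px

62.8px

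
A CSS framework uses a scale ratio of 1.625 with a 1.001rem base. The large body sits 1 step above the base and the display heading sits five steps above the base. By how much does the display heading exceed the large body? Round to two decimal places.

9.72rem

Step 1: 1.001 × 1.625 = 1.6266rem
Step 5: 1.001 × 1.625⁵ = 11.3423rem
Difference: 11.3423 − 1.6266 = 9.7157rem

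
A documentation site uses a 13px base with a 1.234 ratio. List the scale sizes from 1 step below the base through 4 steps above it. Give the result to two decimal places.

10.53px, 13.00px, 16.04px, 19.80px, 24.43px, 30.14px

Step -1: 13.0 ÷ 1.234 = 10.53
Step 0: 13px
Step 1: 13.0 × 1.234 = 16.04
Step 2: 13.0 × 1.234² = 19.80
Step 3: 13.0 × 1.234³ = 24.43
Step 4: 13.0 × 1.234⁴ = 30.14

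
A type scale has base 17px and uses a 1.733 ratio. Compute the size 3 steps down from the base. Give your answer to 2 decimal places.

3.27px

A modular type scale is a geometric sequence: sizeₙ = base × rⁿ.
17.0 ÷ 1.733³ = 17.0 ÷ 5.20470 ≈ 3.27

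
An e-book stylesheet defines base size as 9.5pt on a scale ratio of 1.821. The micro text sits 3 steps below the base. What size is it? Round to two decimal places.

9.5 ÷ 1.821³ = 9.5 ÷ 6.03851 ≈ 1.57

1.57pt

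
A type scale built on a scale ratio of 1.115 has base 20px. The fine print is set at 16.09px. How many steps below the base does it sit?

1.115ⁿ = 20 / 16.09 = 1.2430
n = ln(1.2430) / ln(1.115) = 0.2175 / 0.1089 ≈ 2.00

2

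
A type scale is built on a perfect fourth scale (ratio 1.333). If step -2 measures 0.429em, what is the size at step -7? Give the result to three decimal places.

0.102em

0.429 ÷ 1.333⁵ = 0.429 ÷ 4.20873 ≈ 0.102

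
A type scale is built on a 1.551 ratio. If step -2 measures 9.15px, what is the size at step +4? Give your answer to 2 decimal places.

The gap is 4 − (-2) = 6 steps, so the factor is 1.551^6.
9.15 × 1.551⁶ = 9.15 × 13.92101 ≈ 127.377

127.38px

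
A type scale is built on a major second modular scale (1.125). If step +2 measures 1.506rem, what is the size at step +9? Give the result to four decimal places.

3.4347rem

The gap is 9 − (2) = 7 steps, so the factor is 1.125^7.
1.506 × 1.125⁷ = 1.506 × 2.28070 ≈ 3.4347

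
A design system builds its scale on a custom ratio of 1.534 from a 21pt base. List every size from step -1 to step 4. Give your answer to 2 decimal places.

Step -1: 21.0 ÷ 1.534 = 13.69
Step 0: 21pt
Step 1: 21.0 × 1.534 = 32.21
Step 2: 21.0 × 1.534² = 49.42
Step 3: 21.0 × 1.534³ = 75.80
Step 4: 21.0 × 1.534⁴ = 116.28

13.69pt, 21.00pt, 32.21pt, 49.42pt, 75.80pt, 116.28pt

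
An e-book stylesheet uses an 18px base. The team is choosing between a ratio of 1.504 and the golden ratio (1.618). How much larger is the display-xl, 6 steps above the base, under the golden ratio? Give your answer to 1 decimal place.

At 1.504: 18.0 × 1.504⁶ = 208.334px
Golden ratio: 18.0 × 1.618⁶ = 322.956px
Difference: 322.956 − 208.334 = 114.622px

114.6px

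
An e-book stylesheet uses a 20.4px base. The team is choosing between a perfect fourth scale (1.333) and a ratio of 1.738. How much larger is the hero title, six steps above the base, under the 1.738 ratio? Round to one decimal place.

447.8px

Perfect fourth: 20.4 × 1.333⁶ = 114.449px
At 1.738: 20.4 × 1.738⁶ = 562.249px
Difference: 562.249 − 114.449 = 447.800px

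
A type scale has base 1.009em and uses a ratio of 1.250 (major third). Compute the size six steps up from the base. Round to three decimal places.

Every step multiplies by the scale ratio.
1.009 × 1.250⁶ = 1.009 × 3.81470 ≈ 3.849

3.849em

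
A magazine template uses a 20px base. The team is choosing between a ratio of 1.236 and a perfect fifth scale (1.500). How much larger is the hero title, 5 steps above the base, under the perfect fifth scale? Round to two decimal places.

94.18px

At 1.236: 20.0 × 1.236⁵ = 57.6929px
Perfect fifth: 20.0 × 1.500⁵ = 151.8750px
Difference: 151.8750 − 57.6929 = 94.1821px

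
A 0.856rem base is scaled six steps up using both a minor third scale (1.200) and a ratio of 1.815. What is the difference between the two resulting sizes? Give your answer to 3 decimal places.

28.045rem

Minor third: 0.856 × 1.200⁶ = 2.55600rem
At 1.815: 0.856 × 1.815⁶ = 30.60085rem
Difference: 30.60085 − 2.55600 = 28.04485rem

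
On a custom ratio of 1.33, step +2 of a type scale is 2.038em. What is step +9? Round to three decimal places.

15.003em

2.038 × 1.33⁷ = 2.038 × 7.36142 ≈ 15.003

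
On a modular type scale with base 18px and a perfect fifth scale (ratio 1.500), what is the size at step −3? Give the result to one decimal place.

Each step on a modular scale multiplies by the ratio, so the size n steps from the base is base × ratioⁿ.
18.0 ÷ 1.500³ = 18.0 ÷ 3.37500 ≈ 5.33

5.3px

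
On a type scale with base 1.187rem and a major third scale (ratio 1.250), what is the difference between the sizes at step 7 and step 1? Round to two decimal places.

Step 1: 1.187 × 1.250 = 1.4838rem
Step 7: 1.187 × 1.250⁷ = 5.6601rem
Difference: 5.6601 − 1.4838 = 4.1763rem

4.18rem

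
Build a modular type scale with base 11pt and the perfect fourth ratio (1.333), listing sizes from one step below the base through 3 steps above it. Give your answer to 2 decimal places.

Step -1: 11.0 ÷ 1.333 = 8.25
Step 0: 11pt
Step 1: 11.0 × 1.333 = 14.66
Step 2: 11.0 × 1.333² = 19.55
Step 3: 11.0 × 1.333³ = 26.05

8.25pt, 11.00pt, 14.66pt, 19.55pt, 26.05pt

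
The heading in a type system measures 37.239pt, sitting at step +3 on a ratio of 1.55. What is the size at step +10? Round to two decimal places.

800.42pt

Moving from step +3 to step +10 is 7 steps up, so multiply by r⁷.
37.239 × 1.55⁷ = 37.239 × 21.49423 ≈ 800.424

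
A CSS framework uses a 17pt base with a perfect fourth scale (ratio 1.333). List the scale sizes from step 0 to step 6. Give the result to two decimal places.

17.00pt, 22.66pt, 30.21pt, 40.27pt, 53.67pt, 71.55pt, 95.37pt

Step 0: 17pt
Step 1: 17.0 × 1.333 = 22.66
Step 2: 17.0 × 1.333² = 30.21
Step 3: 17.0 × 1.333³ = 40.27
Step 4: 17.0 × 1.333⁴ = 53.67
Step 5: 17.0 × 1.333⁵ = 71.55
Step 6: 17.0 × 1.333⁶ = 95.37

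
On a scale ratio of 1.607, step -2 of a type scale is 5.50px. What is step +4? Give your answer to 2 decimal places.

94.72px

5.50 × 1.607⁶ = 5.50 × 17.22246 ≈ 94.724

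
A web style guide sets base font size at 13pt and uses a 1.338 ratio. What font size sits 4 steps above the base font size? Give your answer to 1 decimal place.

41.7pt

Every step multiplies by the scale ratio.
13.0 × 1.338⁴ = 13.0 × 3.20497 ≈ 41.66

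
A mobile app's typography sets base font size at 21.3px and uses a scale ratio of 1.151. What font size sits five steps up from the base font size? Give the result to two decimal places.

21.3 × 1.151⁵ = 21.3 × 2.02012 ≈ 43.03

43.03px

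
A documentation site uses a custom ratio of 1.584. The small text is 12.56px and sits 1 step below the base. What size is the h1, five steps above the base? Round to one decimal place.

198.4px

Moving from step -1 to step +5 is 6 steps up, so multiply by r⁶.
12.56 × 1.584⁶ = 12.56 × 15.79542 ≈ 198.390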